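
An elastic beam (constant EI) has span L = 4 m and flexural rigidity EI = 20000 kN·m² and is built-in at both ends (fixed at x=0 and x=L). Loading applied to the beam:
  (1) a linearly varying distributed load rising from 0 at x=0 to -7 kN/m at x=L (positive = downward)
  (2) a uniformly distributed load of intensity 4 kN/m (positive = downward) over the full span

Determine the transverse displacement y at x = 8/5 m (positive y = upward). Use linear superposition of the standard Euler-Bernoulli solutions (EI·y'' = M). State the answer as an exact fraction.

y(8/5) = -192/9765625 m

Load 1 — triangular load w₀=-7 kN/m (0→w₀ over full span):
  y_1 = -w₀x²(L-x)²(x+2L)/(120LEI) = -(-7)·(8/5)²·(4-(8/5))²·((8/5)+2·4)/(120·4·20000) = 1008/9765625 m
Load 2 — uniform load w=4 kN/m over full span:
  y_2 = -wx²(L-x)²/(24EI) = -4·(8/5)²·(4-(8/5))²/(24·20000) = -48/390625 m
Superposition: y = Σ y_i = -192/9765625 m ≈ -0.000020 m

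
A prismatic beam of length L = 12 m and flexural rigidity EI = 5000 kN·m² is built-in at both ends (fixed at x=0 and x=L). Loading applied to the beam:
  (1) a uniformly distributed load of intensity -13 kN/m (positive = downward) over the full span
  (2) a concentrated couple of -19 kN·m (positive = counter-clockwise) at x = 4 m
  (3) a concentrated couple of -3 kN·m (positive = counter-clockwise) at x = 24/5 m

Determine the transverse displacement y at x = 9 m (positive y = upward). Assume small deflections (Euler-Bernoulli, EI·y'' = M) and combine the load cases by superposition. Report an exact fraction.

y(9) = 14927/200000 m

Load 1 — uniform load w=-13 kN/m over full span:
  y_1 = -wx²(L-x)²/(24EI) = -(-13)·9²·(12-9)²/(24·5000) = 3159/40000 m
Load 2 — applied couple M₀=-19 kN·m at a=4 m (b=L-a=8):
  y_2 = (R_Ax³/6 - M_Ax²/2 - M₀(x-a)²/2)/EI  [x>a] with R_A=-19/9, M_A=0 = ((-19/9)·9³/6 - 0·9²/2 - (-19)·(9-4)²/2)/5000 = -19/5000 m
Load 3 — applied couple M₀=-3 kN·m at a=24/5 m (b=L-a=36/5):
  y_3 = (R_Ax³/6 - M_Ax²/2 - M₀(x-a)²/2)/EI  [x>a] with R_A=-9/25, M_A=-9/25 = ((-9/25)·9³/6 - (-9/25)·9²/2 - (-3)·(9-(24/5))²/2)/5000 = -27/50000 m
Superposition: y = Σ y_i = 14927/200000 m ≈ 0.074635 m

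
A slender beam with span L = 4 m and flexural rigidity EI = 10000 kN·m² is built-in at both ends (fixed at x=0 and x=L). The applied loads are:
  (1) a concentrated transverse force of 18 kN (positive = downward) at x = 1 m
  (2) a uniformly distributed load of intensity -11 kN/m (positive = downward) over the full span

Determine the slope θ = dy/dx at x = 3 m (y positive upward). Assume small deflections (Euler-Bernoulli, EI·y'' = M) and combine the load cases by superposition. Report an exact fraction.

θ(3) = -113/320000 rad

Load 1 — point force P=18 kN at a=1 m (b=L-a=3):
  θ_1 = Pa²(L-x)(2bL-(3b+a)(L-x))/(2L³EI)  [x>a] = 18·1²·(4-3)·(2·3·4-(3·3+1)·(4-3))/(2·4³·10000) = 63/320000 rad
Load 2 — uniform load w=-11 kN/m over full span:
  θ_2 = -wx(L-x)(L-2x)/(12EI) = -(-11)·3·(4-3)·(4-2·3)/(12·10000) = -11/20000 rad
Superposition: θ = Σ θ_i = -113/320000 rad ≈ -0.000353 rad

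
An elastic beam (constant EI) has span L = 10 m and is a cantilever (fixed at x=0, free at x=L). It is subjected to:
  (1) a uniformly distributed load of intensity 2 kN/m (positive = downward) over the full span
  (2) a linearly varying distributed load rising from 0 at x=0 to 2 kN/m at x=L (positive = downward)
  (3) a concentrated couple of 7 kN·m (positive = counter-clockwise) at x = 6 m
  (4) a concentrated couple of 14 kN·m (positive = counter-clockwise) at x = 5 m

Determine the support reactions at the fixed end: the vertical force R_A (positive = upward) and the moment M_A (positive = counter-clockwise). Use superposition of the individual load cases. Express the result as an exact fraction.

R_A = 30 kN, M_A = 437/3 kN·m

Load 1 — uniform load w=2 kN/m over full span:
  R_A = wL = 2·10 = 20 kN
  M_A = wL²/2 = 2·10²/2 = 100 kN·m
Load 2 — triangular load w₀=2 kN/m (0→w₀ over full span):
  R_A = w₀L/2 = 2·10/2 = 10 kN
  M_A = w₀L²/3 = 2·10²/3 = 200/3 kN·m
Load 3 — applied couple M₀=7 kN·m at a=6 m (b=L-a=4):
  R_A = 0 kN
  M_A = -M₀ = -7 kN·m
Load 4 — applied couple M₀=14 kN·m at a=5 m (b=L-a=5):
  R_A = 0 kN
  M_A = -M₀ = -14 kN·m
Superposition: R_A = 30 kN, M_A = 437/3 kN·m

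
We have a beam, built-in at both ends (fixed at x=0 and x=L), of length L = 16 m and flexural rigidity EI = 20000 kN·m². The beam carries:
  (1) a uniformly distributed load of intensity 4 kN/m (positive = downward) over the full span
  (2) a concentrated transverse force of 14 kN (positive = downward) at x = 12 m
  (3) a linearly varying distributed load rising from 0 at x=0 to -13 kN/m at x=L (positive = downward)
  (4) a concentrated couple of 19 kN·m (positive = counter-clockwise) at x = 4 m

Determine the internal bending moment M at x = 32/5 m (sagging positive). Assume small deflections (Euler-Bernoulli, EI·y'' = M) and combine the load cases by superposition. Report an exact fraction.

Load 1 — uniform load w=4 kN/m over full span:
  M_1 = wLx/2 - wL²/12 - wx²/2 = 4·16·(32/5)/2 - 4·16²/12 - 4·(32/5)²/2 = 2816/75 kN·m
Load 2 — point force P=14 kN at a=12 m (b=L-a=4):
  M_2 = Pb²(3a+b)x/L³ - Pab²/L²  [x≤a] = 14·4²·(3·12+4)·(32/5)/16³ - 14·12·4²/16² = 7/2 kN·m
Load 3 — triangular load w₀=-13 kN/m (0→w₀ over full span):
  M_3 = 3w₀Lx/20 - w₀L²/30 - w₀x³/(6L) = 3·(-13)·16·(32/5)/20 - (-13)·16²/30 - (-13)·(32/5)³/(6·16) = -6656/125 kN·m
Load 4 — applied couple M₀=19 kN·m at a=4 m (b=L-a=12):
  M_4 = R_Ax - M_A - M₀  [x>a] with R_A=171/128, M_A=-57/16 = (171/128)·(32/5) - (-57/16) - 19 = -551/80 kN·m
Superposition: M = Σ M_i = -114533/6000 kN·m ≈ -19.088833 kN·m

M(32/5) = -114533/6000 kN·m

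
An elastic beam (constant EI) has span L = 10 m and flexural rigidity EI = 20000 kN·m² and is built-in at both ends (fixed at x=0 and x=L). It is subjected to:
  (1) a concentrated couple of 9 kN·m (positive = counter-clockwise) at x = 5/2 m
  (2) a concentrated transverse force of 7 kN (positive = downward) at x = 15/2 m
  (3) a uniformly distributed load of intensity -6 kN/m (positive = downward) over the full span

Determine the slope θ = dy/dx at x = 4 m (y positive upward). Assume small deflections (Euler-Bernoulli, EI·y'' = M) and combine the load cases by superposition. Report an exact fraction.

θ(4) = 839/800000 rad

Load 1 — applied couple M₀=9 kN·m at a=5/2 m (b=L-a=15/2):
  θ_1 = (R_Ax²/2 - M_Ax - M₀(x-a))/EI  [x>a] with R_A=81/80, M_A=-27/16 = ((81/80)·4²/2 - (-27/16)·4 - 9·(4-(5/2)))/20000 = 27/400000 rad
Load 2 — point force P=7 kN at a=15/2 m (b=L-a=5/2):
  θ_2 = -Pb²x(2aL-(3a+b)x)/(2L³EI)  [x≤a] = -7·(5/2)²·4·(2·(15/2)·10-(3·(15/2)+(5/2))·4)/(2·10³·20000) = -7/32000 rad
Load 3 — uniform load w=-6 kN/m over full span:
  θ_3 = -wx(L-x)(L-2x)/(12EI) = -(-6)·4·(10-4)·(10-2·4)/(12·20000) = 3/2500 rad
Superposition: θ = Σ θ_i = 839/800000 rad ≈ 0.001049 rad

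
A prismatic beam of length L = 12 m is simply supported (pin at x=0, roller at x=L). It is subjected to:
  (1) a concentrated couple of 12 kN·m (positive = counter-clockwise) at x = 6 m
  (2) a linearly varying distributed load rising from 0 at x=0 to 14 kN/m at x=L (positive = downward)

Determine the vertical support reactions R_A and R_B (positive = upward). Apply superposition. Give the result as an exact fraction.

Load 1 — applied couple M₀=12 kN·m at a=6 m (b=L-a=6):
  R_A = M₀/L = 12/12 = 1 kN
  R_B = -M₀/L = -12/12 = -1 kN
Load 2 — triangular load w₀=14 kN/m (0→w₀ over full span):
  R_A = w₀L/6 = 14·12/6 = 28 kN
  R_B = w₀L/3 = 14·12/3 = 56 kN
Superposition: R_A = 29 kN, R_B = 55 kN

R_A = 29 kN, R_B = 55 kN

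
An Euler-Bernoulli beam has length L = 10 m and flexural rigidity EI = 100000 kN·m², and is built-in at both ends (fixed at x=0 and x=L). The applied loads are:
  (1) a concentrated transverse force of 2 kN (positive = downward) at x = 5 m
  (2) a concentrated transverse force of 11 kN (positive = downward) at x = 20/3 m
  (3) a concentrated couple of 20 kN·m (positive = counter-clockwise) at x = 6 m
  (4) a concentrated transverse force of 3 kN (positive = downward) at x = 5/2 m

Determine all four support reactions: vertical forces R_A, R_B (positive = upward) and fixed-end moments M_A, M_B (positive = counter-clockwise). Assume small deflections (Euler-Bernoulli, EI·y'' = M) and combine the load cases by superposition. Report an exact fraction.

Load 1 — point force P=2 kN at a=5 m (b=L-a=5):
  R_A = Pb²(3a+b)/L³ = 2·5²·(3·5+5)/10³ = 1 kN
  M_A = Pab²/L² = 2·5·5²/10² = 5/2 kN·m
  R_B = Pa²(a+3b)/L³ = 2·5²·(5+3·5)/10³ = 1 kN
  M_B = -Pa²b/L² = -2·5²·5/10² = -5/2 kN·m
Load 2 — point force P=11 kN at a=20/3 m (b=L-a=10/3):
  R_A = Pb²(3a+b)/L³ = 11·(10/3)²·(3·(20/3)+(10/3))/10³ = 77/27 kN
  M_A = Pab²/L² = 11·(20/3)·(10/3)²/10² = 220/27 kN·m
  R_B = Pa²(a+3b)/L³ = 11·(20/3)²·((20/3)+3·(10/3))/10³ = 220/27 kN
  M_B = -Pa²b/L² = -11·(20/3)²·(10/3)/10² = -440/27 kN·m
Load 3 — applied couple M₀=20 kN·m at a=6 m (b=L-a=4):
  R_A = 6M₀ab/L³ = 6·20·6·4/10³ = 72/25 kN
  M_A = M₀b(2a-b)/L² = 20·4·(2·6-4)/10² = 32/5 kN·m
  R_B = -6M₀ab/L³ = -6·20·6·4/10³ = -72/25 kN
  M_B = M₀a(2b-a)/L² = 20·6·(2·4-6)/10² = 12/5 kN·m
Load 4 — point force P=3 kN at a=5/2 m (b=L-a=15/2):
  R_A = Pb²(3a+b)/L³ = 3·(15/2)²·(3·(5/2)+(15/2))/10³ = 81/32 kN
  M_A = Pab²/L² = 3·(5/2)·(15/2)²/10² = 135/32 kN·m
  R_B = Pa²(a+3b)/L³ = 3·(5/2)²·((5/2)+3·(15/2))/10³ = 15/32 kN
  M_B = -Pa²b/L² = -3·(5/2)²·(15/2)/10² = -45/32 kN·m
Superposition: R_A = 200083/21600 kN, M_A = 91873/4320 kN·m, R_B = 145517/21600 kN, M_B = -76907/4320 kN·m

R_A = 200083/21600 kN, M_A = 91873/4320 kN·m, R_B = 145517/21600 kN, M_B = -76907/4320 kN·m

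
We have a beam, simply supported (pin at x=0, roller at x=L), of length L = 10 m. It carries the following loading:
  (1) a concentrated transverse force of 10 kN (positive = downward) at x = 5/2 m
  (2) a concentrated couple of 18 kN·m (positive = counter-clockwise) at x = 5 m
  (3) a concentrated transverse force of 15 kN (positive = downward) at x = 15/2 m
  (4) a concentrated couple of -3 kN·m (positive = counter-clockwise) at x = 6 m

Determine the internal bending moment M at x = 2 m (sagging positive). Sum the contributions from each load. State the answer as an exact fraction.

Load 1 — point force P=10 kN at a=5/2 m (b=L-a=15/2):
  M_1 = Pbx/L  [x≤a] = 10·(15/2)·2/10 = 15 kN·m
Load 2 — applied couple M₀=18 kN·m at a=5 m (b=L-a=5):
  M_2 = M₀x/L  [x≤a] = 18·2/10 = 18/5 kN·m
Load 3 — point force P=15 kN at a=15/2 m (b=L-a=5/2):
  M_3 = Pbx/L  [x≤a] = 15·(5/2)·2/10 = 15/2 kN·m
Load 4 — applied couple M₀=-3 kN·m at a=6 m (b=L-a=4):
  M_4 = M₀x/L  [x≤a] = (-3)·2/10 = -3/5 kN·m
Superposition: M = Σ M_i = 51/2 kN·m ≈ 25.500000 kN·m

M(2) = 51/2 kN·m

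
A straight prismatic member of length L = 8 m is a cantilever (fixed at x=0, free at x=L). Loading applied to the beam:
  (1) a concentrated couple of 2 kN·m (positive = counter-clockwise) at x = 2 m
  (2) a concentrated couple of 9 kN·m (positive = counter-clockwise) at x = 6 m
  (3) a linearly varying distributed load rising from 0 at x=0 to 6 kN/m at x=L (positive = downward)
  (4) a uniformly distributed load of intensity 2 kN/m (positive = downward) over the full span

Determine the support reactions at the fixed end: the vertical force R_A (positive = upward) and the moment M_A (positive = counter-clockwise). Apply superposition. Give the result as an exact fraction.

Load 1 — applied couple M₀=2 kN·m at a=2 m (b=L-a=6):
  R_A = 0 kN
  M_A = -M₀ = -2 kN·m
Load 2 — applied couple M₀=9 kN·m at a=6 m (b=L-a=2):
  R_A = 0 kN
  M_A = -M₀ = -9 kN·m
Load 3 — triangular load w₀=6 kN/m (0→w₀ over full span):
  R_A = w₀L/2 = 6·8/2 = 24 kN
  M_A = w₀L²/3 = 6·8²/3 = 128 kN·m
Load 4 — uniform load w=2 kN/m over full span:
  R_A = wL = 2·8 = 16 kN
  M_A = wL²/2 = 2·8²/2 = 64 kN·m
Superposition: R_A = 40 kN, M_A = 181 kN·m

R_A = 40 kN, M_A = 181 kN·m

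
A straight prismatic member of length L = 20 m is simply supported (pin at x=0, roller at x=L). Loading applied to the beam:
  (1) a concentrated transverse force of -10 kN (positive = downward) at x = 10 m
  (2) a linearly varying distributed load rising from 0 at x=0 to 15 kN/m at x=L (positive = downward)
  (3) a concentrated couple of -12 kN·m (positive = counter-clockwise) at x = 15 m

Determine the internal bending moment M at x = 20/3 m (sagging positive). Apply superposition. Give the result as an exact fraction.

M(20/3) = 6992/27 kN·m

Load 1 — point force P=-10 kN at a=10 m (b=L-a=10):
  M_1 = Pbx/L  [x≤a] = (-10)·10·(20/3)/20 = -100/3 kN·m
Load 2 — triangular load w₀=15 kN/m (0→w₀ over full span):
  M_2 = w₀Lx/6 - w₀x³/(6L) = 15·20·(20/3)/6 - 15·(20/3)³/(6·20) = 8000/27 kN·m
Load 3 — applied couple M₀=-12 kN·m at a=15 m (b=L-a=5):
  M_3 = M₀x/L  [x≤a] = (-12)·(20/3)/20 = -4 kN·m
Superposition: M = Σ M_i = 6992/27 kN·m ≈ 258.962963 kN·m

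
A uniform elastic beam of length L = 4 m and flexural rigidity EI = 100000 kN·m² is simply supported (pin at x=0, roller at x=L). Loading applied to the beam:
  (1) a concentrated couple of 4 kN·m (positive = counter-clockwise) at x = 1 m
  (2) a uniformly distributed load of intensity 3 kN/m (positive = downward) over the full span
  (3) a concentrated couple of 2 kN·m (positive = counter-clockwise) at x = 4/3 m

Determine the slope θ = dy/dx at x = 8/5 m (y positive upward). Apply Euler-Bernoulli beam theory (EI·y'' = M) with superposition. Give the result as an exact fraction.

Load 1 — applied couple M₀=4 kN·m at a=1 m (b=L-a=3):
  θ_1 = (M₀x²/(2L)-M₀(x-a)+C₁)/EI  [x>a] with C₁=M₀(3b²-L²)/(6L)=11/6 = (4·(8/5)²/(2·4)-4·((8/5)-1)+(11/6))/100000 = 107/15000000 rad
Load 2 — uniform load w=3 kN/m over full span:
  θ_2 = -w(L³-6Lx²+4x³)/(24EI) = -3·(4³-6·4·(8/5)²+4·(8/5)³)/(24·100000) = -37/1562500 rad
Load 3 — applied couple M₀=2 kN·m at a=4/3 m (b=L-a=8/3):
  θ_3 = (M₀x²/(2L)-M₀(x-a)+C₁)/EI  [x>a] with C₁=M₀(3b²-L²)/(6L)=4/9 = (2·(8/5)²/(2·4)-2·((8/5)-(4/3))+(4/9))/100000 = 31/5625000 rad
Superposition: θ = Σ θ_i = -2483/225000000 rad ≈ -0.000011 rad

θ(8/5) = -2483/225000000 rad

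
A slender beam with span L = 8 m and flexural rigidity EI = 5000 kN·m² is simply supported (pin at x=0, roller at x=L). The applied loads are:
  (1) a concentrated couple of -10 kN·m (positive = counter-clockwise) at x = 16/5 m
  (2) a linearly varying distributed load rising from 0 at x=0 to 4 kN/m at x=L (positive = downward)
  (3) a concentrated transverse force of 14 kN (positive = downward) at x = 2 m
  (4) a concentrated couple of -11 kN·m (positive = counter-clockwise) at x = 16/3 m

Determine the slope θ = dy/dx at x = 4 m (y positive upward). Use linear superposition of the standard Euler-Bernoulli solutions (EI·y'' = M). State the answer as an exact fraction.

Load 1 — applied couple M₀=-10 kN·m at a=16/5 m (b=L-a=24/5):
  θ_1 = (M₀x²/(2L)-M₀(x-a)+C₁)/EI  [x>a] with C₁=M₀(3b²-L²)/(6L)=-16/15 = ((-10)·4²/(2·8)-(-10)·(4-(16/5))+(-16/15))/5000 = -23/37500 rad
Load 2 — triangular load w₀=4 kN/m (0→w₀ over full span):
  θ_2 = -w₀(7L⁴-30L²x²+15x⁴)/(360LEI) = -4·(7·8⁴-30·8²·4²+15·4⁴)/(360·8·5000) = -14/28125 rad
Load 3 — point force P=14 kN at a=2 m (b=L-a=6):
  θ_3 = -Pa(2L²-6Lx+3x²+a²)/(6LEI)  [x>a] = -14·2·(2·8²-6·8·4+3·4²+2²)/(6·8·5000) = 7/5000 rad
Load 4 — applied couple M₀=-11 kN·m at a=16/3 m (b=L-a=8/3):
  θ_4 = (M₀x²/(2L)+C₁)/EI  [x≤a] with C₁=M₀(3b²-L²)/(6L)=88/9 = ((-11)·4²/(2·8)+(88/9))/5000 = -11/45000 rad
Superposition: θ = Σ θ_i = 1/22500 rad ≈ 0.000044 rad

θ(4) = 1/22500 rad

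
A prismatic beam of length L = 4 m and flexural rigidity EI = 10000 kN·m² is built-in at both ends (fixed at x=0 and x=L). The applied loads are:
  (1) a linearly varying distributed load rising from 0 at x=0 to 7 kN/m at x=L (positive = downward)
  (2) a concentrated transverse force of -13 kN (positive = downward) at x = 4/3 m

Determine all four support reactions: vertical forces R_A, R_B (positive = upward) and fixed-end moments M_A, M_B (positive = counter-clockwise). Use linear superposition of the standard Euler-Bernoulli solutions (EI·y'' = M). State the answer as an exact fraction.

Load 1 — triangular load w₀=7 kN/m (0→w₀ over full span):
  R_A = 3w₀L/20 = 3·7·4/20 = 21/5 kN
  M_A = w₀L²/30 = 7·4²/30 = 56/15 kN·m
  R_B = 7w₀L/20 = 7·7·4/20 = 49/5 kN
  M_B = -w₀L²/20 = -7·4²/20 = -28/5 kN·m
Load 2 — point force P=-13 kN at a=4/3 m (b=L-a=8/3):
  R_A = Pb²(3a+b)/L³ = (-13)·(8/3)²·(3·(4/3)+(8/3))/4³ = -260/27 kN
  M_A = Pab²/L² = (-13)·(4/3)·(8/3)²/4² = -208/27 kN·m
  R_B = Pa²(a+3b)/L³ = (-13)·(4/3)²·((4/3)+3·(8/3))/4³ = -91/27 kN
  M_B = -Pa²b/L² = -(-13)·(4/3)²·(8/3)/4² = 104/27 kN·m
Superposition: R_A = -733/135 kN, M_A = -536/135 kN·m, R_B = 868/135 kN, M_B = -236/135 kN·m

R_A = -733/135 kN, M_A = -536/135 kN·m, R_B = 868/135 kN, M_B = -236/135 kN·m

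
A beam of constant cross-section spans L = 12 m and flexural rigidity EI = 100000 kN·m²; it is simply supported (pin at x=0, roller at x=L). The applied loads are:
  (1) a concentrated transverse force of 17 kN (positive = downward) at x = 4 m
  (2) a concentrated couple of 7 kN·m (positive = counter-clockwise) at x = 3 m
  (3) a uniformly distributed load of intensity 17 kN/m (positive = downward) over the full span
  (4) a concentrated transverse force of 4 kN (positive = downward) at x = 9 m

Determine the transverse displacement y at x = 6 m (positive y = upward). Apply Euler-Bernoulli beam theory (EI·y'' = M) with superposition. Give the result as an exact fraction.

y(6) = -61957/1200000 m

Load 1 — point force P=17 kN at a=4 m (b=L-a=8):
  y_1 = -Pa(L-x)(2Lx-a²-x²)/(6LEI)  [x>a] = -17·4·(12-6)·(2·12·6-4²-6²)/(6·12·100000) = -391/75000 m
Load 2 — applied couple M₀=7 kN·m at a=3 m (b=L-a=9):
  y_2 = (M₀x³/(6L)-M₀(x-a)²/2+C₁x)/EI  [x>a] with C₁=M₀(3b²-L²)/(6L)=77/8 = (7·6³/(6·12)-7·(6-3)²/2+(77/8)·6)/100000 = 189/400000 m
Load 3 — uniform load w=17 kN/m over full span:
  y_3 = -wx(L³-2Lx²+x³)/(24EI) = -17·6·(12³-2·12·6²+6³)/(24·100000) = -459/10000 m
Load 4 — point force P=4 kN at a=9 m (b=L-a=3):
  y_4 = -Pbx(L²-b²-x²)/(6LEI)  [x≤a] = -4·3·6·(12²-3²-6²)/(6·12·100000) = -99/100000 m
Superposition: y = Σ y_i = -61957/1200000 m ≈ -0.051631 m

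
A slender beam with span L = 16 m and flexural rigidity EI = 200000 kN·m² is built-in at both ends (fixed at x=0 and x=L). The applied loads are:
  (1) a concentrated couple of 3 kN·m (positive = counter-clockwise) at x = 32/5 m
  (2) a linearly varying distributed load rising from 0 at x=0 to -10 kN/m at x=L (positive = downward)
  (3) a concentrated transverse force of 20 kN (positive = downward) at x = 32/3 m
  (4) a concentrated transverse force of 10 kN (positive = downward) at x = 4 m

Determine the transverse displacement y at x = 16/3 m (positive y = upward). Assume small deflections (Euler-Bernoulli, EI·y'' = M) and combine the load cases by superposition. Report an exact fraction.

Load 1 — applied couple M₀=3 kN·m at a=32/5 m (b=L-a=48/5):
  y_1 = (R_Ax³/6 - M_Ax²/2)/EI  [x≤a] with R_A=27/100, M_A=9/25 = ((27/100)·(16/3)³/6 - (9/25)·(16/3)²/2)/200000 = 2/234375 m
Load 2 — triangular load w₀=-10 kN/m (0→w₀ over full span):
  y_2 = -w₀x²(L-x)²(x+2L)/(120LEI) = -(-10)·(16/3)²·(16-(16/3))²·((16/3)+2·16)/(120·16·200000) = 7168/2278125 m
Load 3 — point force P=20 kN at a=32/3 m (b=L-a=16/3):
  y_3 = -Pb²x²(3aL-(3a+b)x)/(6L³EI)  [x≤a] = -20·(16/3)²·(16/3)²·(3·(32/3)·16-(3·(32/3)+(16/3))·(16/3))/(6·16³·200000) = -1408/1366875 m
Load 4 — point force P=10 kN at a=4 m (b=L-a=12):
  y_4 = -Pa²(L-x)²(3bL-(3b+a)(L-x))/(6L³EI)  [x>a] = -10·4²·(16-(16/3))²·(3·12·16-(3·12+4)·(16-(16/3)))/(6·16³·200000) = -28/50625 m
Superposition: y = Σ y_i = 268558/170859375 m ≈ 0.001572 m

y(16/3) = 268558/170859375 m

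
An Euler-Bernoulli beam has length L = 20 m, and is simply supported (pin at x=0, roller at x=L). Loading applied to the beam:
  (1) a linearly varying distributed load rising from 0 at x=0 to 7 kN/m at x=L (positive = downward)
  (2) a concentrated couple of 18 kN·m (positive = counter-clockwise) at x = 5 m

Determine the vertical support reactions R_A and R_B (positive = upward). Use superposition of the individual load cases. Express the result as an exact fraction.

R_A = 727/30 kN, R_B = 1373/30 kN

Load 1 — triangular load w₀=7 kN/m (0→w₀ over full span):
  R_A = w₀L/6 = 7·20/6 = 70/3 kN
  R_B = w₀L/3 = 7·20/3 = 140/3 kN
Load 2 — applied couple M₀=18 kN·m at a=5 m (b=L-a=15):
  R_A = M₀/L = 18/20 = 9/10 kN
  R_B = -M₀/L = -18/20 = -9/10 kN
Superposition: R_A = 727/30 kN, R_B = 1373/30 kN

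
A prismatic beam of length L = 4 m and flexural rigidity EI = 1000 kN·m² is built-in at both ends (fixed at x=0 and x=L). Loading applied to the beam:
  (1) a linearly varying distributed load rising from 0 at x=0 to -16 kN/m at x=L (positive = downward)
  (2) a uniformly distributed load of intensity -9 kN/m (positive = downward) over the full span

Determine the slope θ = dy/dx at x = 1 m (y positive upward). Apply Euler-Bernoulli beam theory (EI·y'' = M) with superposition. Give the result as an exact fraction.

θ(1) = 21/2500 rad

Load 1 — triangular load w₀=-16 kN/m (0→w₀ over full span):
  θ_1 = -w₀(2x(L-x)(L-2x)(x+2L)+x²(L-x)²)/(120LEI) = -(-16)·(2·1·(4-1)·(4-2·1)·(1+2·4)+1²·(4-1)²)/(120·4·1000) = 39/10000 rad
Load 2 — uniform load w=-9 kN/m over full span:
  θ_2 = -wx(L-x)(L-2x)/(12EI) = -(-9)·1·(4-1)·(4-2·1)/(12·1000) = 9/2000 rad
Superposition: θ = Σ θ_i = 21/2500 rad ≈ 0.008400 rad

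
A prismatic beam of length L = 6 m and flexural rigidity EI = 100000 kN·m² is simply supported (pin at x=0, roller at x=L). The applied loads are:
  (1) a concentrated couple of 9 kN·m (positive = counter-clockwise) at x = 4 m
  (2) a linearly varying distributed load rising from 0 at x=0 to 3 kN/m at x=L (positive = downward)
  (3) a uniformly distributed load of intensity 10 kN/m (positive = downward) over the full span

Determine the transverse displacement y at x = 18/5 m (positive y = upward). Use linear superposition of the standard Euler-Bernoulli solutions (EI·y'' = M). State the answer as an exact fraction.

Load 1 — applied couple M₀=9 kN·m at a=4 m (b=L-a=2):
  y_1 = (M₀x³/(6L)+C₁x)/EI  [x≤a] with C₁=M₀(3b²-L²)/(6L)=-6 = (9·(18/5)³/(6·6)+(-6)·(18/5))/100000 = -621/6250000 m
Load 2 — triangular load w₀=3 kN/m (0→w₀ over full span):
  y_2 = -w₀x(7L⁴-10L²x²+3x⁴)/(360LEI) = -3·(18/5)·(7·6⁴-10·6²·(18/5)²+3·(18/5)⁴)/(360·6·100000) = -11988/48828125 m
Load 3 — uniform load w=10 kN/m over full span:
  y_3 = -wx(L³-2Lx²+x³)/(24EI) = -10·(18/5)·(6³-2·6·(18/5)²+(18/5)³)/(24·100000) = -2511/1562500 m
Superposition: y = Σ y_i = -1524933/781250000 m ≈ -0.001952 m

y(18/5) = -1524933/781250000 m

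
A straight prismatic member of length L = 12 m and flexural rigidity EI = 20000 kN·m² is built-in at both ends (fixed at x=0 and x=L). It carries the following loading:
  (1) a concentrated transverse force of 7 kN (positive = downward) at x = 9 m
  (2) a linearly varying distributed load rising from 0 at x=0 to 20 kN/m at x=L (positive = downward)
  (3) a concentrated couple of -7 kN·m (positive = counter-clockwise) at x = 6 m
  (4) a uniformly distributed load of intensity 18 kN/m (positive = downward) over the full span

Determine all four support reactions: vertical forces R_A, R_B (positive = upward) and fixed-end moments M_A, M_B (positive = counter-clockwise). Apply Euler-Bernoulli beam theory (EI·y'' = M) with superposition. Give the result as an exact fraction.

Load 1 — point force P=7 kN at a=9 m (b=L-a=3):
  R_A = Pb²(3a+b)/L³ = 7·3²·(3·9+3)/12³ = 35/32 kN
  M_A = Pab²/L² = 7·9·3²/12² = 63/16 kN·m
  R_B = Pa²(a+3b)/L³ = 7·9²·(9+3·3)/12³ = 189/32 kN
  M_B = -Pa²b/L² = -7·9²·3/12² = -189/16 kN·m
Load 2 — triangular load w₀=20 kN/m (0→w₀ over full span):
  R_A = 3w₀L/20 = 3·20·12/20 = 36 kN
  M_A = w₀L²/30 = 20·12²/30 = 96 kN·m
  R_B = 7w₀L/20 = 7·20·12/20 = 84 kN
  M_B = -w₀L²/20 = -20·12²/20 = -144 kN·m
Load 3 — applied couple M₀=-7 kN·m at a=6 m (b=L-a=6):
  R_A = 6M₀ab/L³ = 6·(-7)·6·6/12³ = -7/8 kN
  M_A = M₀b(2a-b)/L² = (-7)·6·(2·6-6)/12² = -7/4 kN·m
  R_B = -6M₀ab/L³ = -6·(-7)·6·6/12³ = 7/8 kN
  M_B = M₀a(2b-a)/L² = (-7)·6·(2·6-6)/12² = -7/4 kN·m
Load 4 — uniform load w=18 kN/m over full span:
  R_A = wL/2 = 18·12/2 = 108 kN
  M_A = wL²/12 = 18·12²/12 = 216 kN·m
  R_B = wL/2 = 18·12/2 = 108 kN
  M_B = -wL²/12 = -18·12²/12 = -216 kN·m
Superposition: R_A = 4615/32 kN, M_A = 5027/16 kN·m, R_B = 6361/32 kN, M_B = -5977/16 kN·m

R_A = 4615/32 kN, M_A = 5027/16 kN·m, R_B = 6361/32 kN, M_B = -5977/16 kN·m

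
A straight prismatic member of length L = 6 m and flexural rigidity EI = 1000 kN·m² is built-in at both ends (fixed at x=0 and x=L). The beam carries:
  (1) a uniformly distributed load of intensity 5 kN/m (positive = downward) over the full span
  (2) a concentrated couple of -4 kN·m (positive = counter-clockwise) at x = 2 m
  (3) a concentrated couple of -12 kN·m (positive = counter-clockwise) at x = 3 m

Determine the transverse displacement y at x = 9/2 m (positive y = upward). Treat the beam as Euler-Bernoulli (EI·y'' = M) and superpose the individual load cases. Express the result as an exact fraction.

y(9/2) = -1559/128000 m

Load 1 — uniform load w=5 kN/m over full span:
  y_1 = -wx²(L-x)²/(24EI) = -5·(9/2)²·(6-(9/2))²/(24·1000) = -243/25600 m
Load 2 — applied couple M₀=-4 kN·m at a=2 m (b=L-a=4):
  y_2 = (R_Ax³/6 - M_Ax²/2 - M₀(x-a)²/2)/EI  [x>a] with R_A=-8/9, M_A=0 = ((-8/9)·(9/2)³/6 - 0·(9/2)²/2 - (-4)·((9/2)-2)²/2)/1000 = -1/1000 m
Load 3 — applied couple M₀=-12 kN·m at a=3 m (b=L-a=3):
  y_3 = (R_Ax³/6 - M_Ax²/2 - M₀(x-a)²/2)/EI  [x>a] with R_A=-3, M_A=-3 = ((-3)·(9/2)³/6 - (-3)·(9/2)²/2 - (-12)·((9/2)-3)²/2)/1000 = -27/16000 m
Superposition: y = Σ y_i = -1559/128000 m ≈ -0.012180 m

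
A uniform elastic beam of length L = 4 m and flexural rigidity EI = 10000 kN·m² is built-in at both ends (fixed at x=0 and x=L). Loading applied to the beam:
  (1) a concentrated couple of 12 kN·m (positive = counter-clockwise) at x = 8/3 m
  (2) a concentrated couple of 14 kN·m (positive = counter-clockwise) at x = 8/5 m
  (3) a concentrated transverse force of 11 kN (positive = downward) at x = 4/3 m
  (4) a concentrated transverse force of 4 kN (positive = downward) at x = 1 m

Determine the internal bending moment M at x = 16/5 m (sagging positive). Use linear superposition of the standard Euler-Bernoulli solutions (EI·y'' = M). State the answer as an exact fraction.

M(16/5) = -17909/4500 kN·m

Load 1 — applied couple M₀=12 kN·m at a=8/3 m (b=L-a=4/3):
  M_1 = R_Ax - M_A - M₀  [x>a] with R_A=4, M_A=4 = 4·(16/5) - 4 - 12 = -16/5 kN·m
Load 2 — applied couple M₀=14 kN·m at a=8/5 m (b=L-a=12/5):
  M_2 = R_Ax - M_A - M₀  [x>a] with R_A=126/25, M_A=42/25 = (126/25)·(16/5) - (42/25) - 14 = 56/125 kN·m
Load 3 — point force P=11 kN at a=4/3 m (b=L-a=8/3):
  M_3 = Pa²(a+3b)(L-x)/L³ - Pa²b/L²  [x>a] = 11·(4/3)²·((4/3)+3·(8/3))·(4-(16/5))/4³ - 11·(4/3)²·(8/3)/4² = -44/45 kN·m
Load 4 — point force P=4 kN at a=1 m (b=L-a=3):
  M_4 = Pa²(a+3b)(L-x)/L³ - Pa²b/L²  [x>a] = 4·1²·(1+3·3)·(4-(16/5))/4³ - 4·1²·3/4² = -1/4 kN·m
Superposition: M = Σ M_i = -17909/4500 kN·m ≈ -3.979778 kN·m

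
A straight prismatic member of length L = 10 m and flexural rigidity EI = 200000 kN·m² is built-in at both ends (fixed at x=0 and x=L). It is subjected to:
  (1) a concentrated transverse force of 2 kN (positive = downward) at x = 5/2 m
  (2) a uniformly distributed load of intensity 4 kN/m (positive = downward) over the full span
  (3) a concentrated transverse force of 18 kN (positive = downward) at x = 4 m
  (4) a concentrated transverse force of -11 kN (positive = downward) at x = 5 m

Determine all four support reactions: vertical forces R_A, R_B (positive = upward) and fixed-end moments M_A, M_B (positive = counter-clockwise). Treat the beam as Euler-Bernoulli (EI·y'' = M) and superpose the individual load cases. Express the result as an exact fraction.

R_A = 55703/2000 kN, M_A = 57979/1200 kN·m, R_B = 42297/2000 kN, M_B = -45361/1200 kN·m

Load 1 — point force P=2 kN at a=5/2 m (b=L-a=15/2):
  R_A = Pb²(3a+b)/L³ = 2·(15/2)²·(3·(5/2)+(15/2))/10³ = 27/16 kN
  M_A = Pab²/L² = 2·(5/2)·(15/2)²/10² = 45/16 kN·m
  R_B = Pa²(a+3b)/L³ = 2·(5/2)²·((5/2)+3·(15/2))/10³ = 5/16 kN
  M_B = -Pa²b/L² = -2·(5/2)²·(15/2)/10² = -15/16 kN·m
Load 2 — uniform load w=4 kN/m over full span:
  R_A = wL/2 = 4·10/2 = 20 kN
  M_A = wL²/12 = 4·10²/12 = 100/3 kN·m
  R_B = wL/2 = 4·10/2 = 20 kN
  M_B = -wL²/12 = -4·10²/12 = -100/3 kN·m
Load 3 — point force P=18 kN at a=4 m (b=L-a=6):
  R_A = Pb²(3a+b)/L³ = 18·6²·(3·4+6)/10³ = 1458/125 kN
  M_A = Pab²/L² = 18·4·6²/10² = 648/25 kN·m
  R_B = Pa²(a+3b)/L³ = 18·4²·(4+3·6)/10³ = 792/125 kN
  M_B = -Pa²b/L² = -18·4²·6/10² = -432/25 kN·m
Load 4 — point force P=-11 kN at a=5 m (b=L-a=5):
  R_A = Pb²(3a+b)/L³ = (-11)·5²·(3·5+5)/10³ = -11/2 kN
  M_A = Pab²/L² = (-11)·5·5²/10² = -55/4 kN·m
  R_B = Pa²(a+3b)/L³ = (-11)·5²·(5+3·5)/10³ = -11/2 kN
  M_B = -Pa²b/L² = -(-11)·5²·5/10² = 55/4 kN·m
Superposition: R_A = 55703/2000 kN, M_A = 57979/1200 kN·m, R_B = 42297/2000 kN, M_B = -45361/1200 kN·m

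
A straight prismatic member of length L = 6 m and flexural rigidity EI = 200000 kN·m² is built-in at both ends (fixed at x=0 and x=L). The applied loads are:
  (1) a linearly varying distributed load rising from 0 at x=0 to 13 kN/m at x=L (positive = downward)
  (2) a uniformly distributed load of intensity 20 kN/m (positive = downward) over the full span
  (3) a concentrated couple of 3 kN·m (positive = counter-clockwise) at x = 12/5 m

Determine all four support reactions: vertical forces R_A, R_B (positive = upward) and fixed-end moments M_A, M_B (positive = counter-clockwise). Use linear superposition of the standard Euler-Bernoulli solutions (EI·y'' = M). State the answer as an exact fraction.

Load 1 — triangular load w₀=13 kN/m (0→w₀ over full span):
  R_A = 3w₀L/20 = 3·13·6/20 = 117/10 kN
  M_A = w₀L²/30 = 13·6²/30 = 78/5 kN·m
  R_B = 7w₀L/20 = 7·13·6/20 = 273/10 kN
  M_B = -w₀L²/20 = -13·6²/20 = -117/5 kN·m
Load 2 — uniform load w=20 kN/m over full span:
  R_A = wL/2 = 20·6/2 = 60 kN
  M_A = wL²/12 = 20·6²/12 = 60 kN·m
  R_B = wL/2 = 20·6/2 = 60 kN
  M_B = -wL²/12 = -20·6²/12 = -60 kN·m
Load 3 — applied couple M₀=3 kN·m at a=12/5 m (b=L-a=18/5):
  R_A = 6M₀ab/L³ = 6·3·(12/5)·(18/5)/6³ = 18/25 kN
  M_A = M₀b(2a-b)/L² = 3·(18/5)·(2·(12/5)-(18/5))/6² = 9/25 kN·m
  R_B = -6M₀ab/L³ = -6·3·(12/5)·(18/5)/6³ = -18/25 kN
  M_B = M₀a(2b-a)/L² = 3·(12/5)·(2·(18/5)-(12/5))/6² = 24/25 kN·m
Superposition: R_A = 3621/50 kN, M_A = 1899/25 kN·m, R_B = 4329/50 kN, M_B = -2061/25 kN·m

R_A = 3621/50 kN, M_A = 1899/25 kN·m, R_B = 4329/50 kN, M_B = -2061/25 kN·m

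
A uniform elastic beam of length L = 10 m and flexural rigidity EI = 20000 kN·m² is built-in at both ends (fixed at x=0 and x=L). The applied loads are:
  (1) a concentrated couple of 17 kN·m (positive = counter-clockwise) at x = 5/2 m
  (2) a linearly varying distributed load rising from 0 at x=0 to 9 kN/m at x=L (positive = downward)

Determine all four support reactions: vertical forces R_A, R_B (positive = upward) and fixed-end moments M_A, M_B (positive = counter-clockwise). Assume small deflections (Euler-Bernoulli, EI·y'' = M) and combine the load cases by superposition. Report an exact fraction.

Load 1 — applied couple M₀=17 kN·m at a=5/2 m (b=L-a=15/2):
  R_A = 6M₀ab/L³ = 6·17·(5/2)·(15/2)/10³ = 153/80 kN
  M_A = M₀b(2a-b)/L² = 17·(15/2)·(2·(5/2)-(15/2))/10² = -51/16 kN·m
  R_B = -6M₀ab/L³ = -6·17·(5/2)·(15/2)/10³ = -153/80 kN
  M_B = M₀a(2b-a)/L² = 17·(5/2)·(2·(15/2)-(5/2))/10² = 85/16 kN·m
Load 2 — triangular load w₀=9 kN/m (0→w₀ over full span):
  R_A = 3w₀L/20 = 3·9·10/20 = 27/2 kN
  M_A = w₀L²/30 = 9·10²/30 = 30 kN·m
  R_B = 7w₀L/20 = 7·9·10/20 = 63/2 kN
  M_B = -w₀L²/20 = -9·10²/20 = -45 kN·m
Superposition: R_A = 1233/80 kN, M_A = 429/16 kN·m, R_B = 2367/80 kN, M_B = -635/16 kN·m

R_A = 1233/80 kN, M_A = 429/16 kN·m, R_B = 2367/80 kN, M_B = -635/16 kN·m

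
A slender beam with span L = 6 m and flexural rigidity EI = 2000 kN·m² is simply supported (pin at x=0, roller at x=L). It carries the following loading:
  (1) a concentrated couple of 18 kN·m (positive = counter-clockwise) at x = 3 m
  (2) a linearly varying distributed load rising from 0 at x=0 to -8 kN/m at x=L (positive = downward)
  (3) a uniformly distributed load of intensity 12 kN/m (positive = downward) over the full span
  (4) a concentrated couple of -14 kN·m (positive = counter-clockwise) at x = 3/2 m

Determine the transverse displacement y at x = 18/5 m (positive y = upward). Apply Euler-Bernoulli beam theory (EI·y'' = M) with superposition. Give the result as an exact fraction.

y(18/5) = -4544073/62500000 m

Load 1 — applied couple M₀=18 kN·m at a=3 m (b=L-a=3):
  y_1 = (M₀x³/(6L)-M₀(x-a)²/2+C₁x)/EI  [x>a] with C₁=M₀(3b²-L²)/(6L)=-9/2 = (18·(18/5)³/(6·6)-18·((18/5)-3)²/2+(-9/2)·(18/5))/2000 = 243/125000 m
Load 2 — triangular load w₀=-8 kN/m (0→w₀ over full span):
  y_2 = -w₀x(7L⁴-10L²x²+3x⁴)/(360LEI) = -(-8)·(18/5)·(7·6⁴-10·6²·(18/5)²+3·(18/5)⁴)/(360·6·2000) = 63936/1953125 m
Load 3 — uniform load w=12 kN/m over full span:
  y_3 = -wx(L³-2Lx²+x³)/(24EI) = -12·(18/5)·(6³-2·6·(18/5)²+(18/5)³)/(24·2000) = -7533/78125 m
Load 4 — applied couple M₀=-14 kN·m at a=3/2 m (b=L-a=9/2):
  y_4 = (M₀x³/(6L)-M₀(x-a)²/2+C₁x)/EI  [x>a] with C₁=M₀(3b²-L²)/(6L)=-77/8 = ((-14)·(18/5)³/(6·6)-(-14)·((18/5)-(3/2))²/2+(-77/8)·(18/5))/2000 = -5481/500000 m
Superposition: y = Σ y_i = -4544073/62500000 m ≈ -0.072705 m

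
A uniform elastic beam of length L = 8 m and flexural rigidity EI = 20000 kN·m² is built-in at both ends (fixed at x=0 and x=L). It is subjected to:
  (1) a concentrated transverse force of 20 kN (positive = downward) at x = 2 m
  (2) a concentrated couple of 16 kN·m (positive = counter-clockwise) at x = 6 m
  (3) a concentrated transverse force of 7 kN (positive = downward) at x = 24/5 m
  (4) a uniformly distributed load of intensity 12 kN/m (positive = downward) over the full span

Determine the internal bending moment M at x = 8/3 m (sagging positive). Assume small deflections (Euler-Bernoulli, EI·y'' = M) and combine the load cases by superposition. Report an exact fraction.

Load 1 — point force P=20 kN at a=2 m (b=L-a=6):
  M_1 = Pa²(a+3b)(L-x)/L³ - Pa²b/L²  [x>a] = 20·2²·(2+3·6)·(8-(8/3))/8³ - 20·2²·6/8² = 55/6 kN·m
Load 2 — applied couple M₀=16 kN·m at a=6 m (b=L-a=2):
  M_2 = R_Ax - M_A  [x≤a] with R_A=9/4, M_A=5 = (9/4)·(8/3) - 5 = 1 kN·m
Load 3 — point force P=7 kN at a=24/5 m (b=L-a=16/5):
  M_3 = Pb²(3a+b)x/L³ - Pab²/L²  [x≤a] = 7·(16/5)²·(3·(24/5)+(16/5))·(8/3)/8³ - 7·(24/5)·(16/5)²/8² = 448/375 kN·m
Load 4 — uniform load w=12 kN/m over full span:
  M_4 = wLx/2 - wL²/12 - wx²/2 = 12·8·(8/3)/2 - 12·8²/12 - 12·(8/3)²/2 = 64/3 kN·m
Superposition: M = Σ M_i = 24521/750 kN·m ≈ 32.694667 kN·m

M(8/3) = 24521/750 kN·m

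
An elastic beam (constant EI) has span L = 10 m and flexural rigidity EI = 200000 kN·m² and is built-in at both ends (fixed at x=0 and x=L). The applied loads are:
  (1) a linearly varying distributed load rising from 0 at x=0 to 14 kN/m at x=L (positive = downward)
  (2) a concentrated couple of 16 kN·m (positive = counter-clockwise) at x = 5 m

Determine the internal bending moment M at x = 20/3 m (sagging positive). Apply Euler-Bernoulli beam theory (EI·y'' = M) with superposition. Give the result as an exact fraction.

Load 1 — triangular load w₀=14 kN/m (0→w₀ over full span):
  M_1 = 3w₀Lx/20 - w₀L²/30 - w₀x³/(6L) = 3·14·10·(20/3)/20 - 14·10²/30 - 14·(20/3)³/(6·10) = 1960/81 kN·m
Load 2 — applied couple M₀=16 kN·m at a=5 m (b=L-a=5):
  M_2 = R_Ax - M_A - M₀  [x>a] with R_A=12/5, M_A=4 = (12/5)·(20/3) - 4 - 16 = -4 kN·m
Superposition: M = Σ M_i = 1636/81 kN·m ≈ 20.197531 kN·m

M(20/3) = 1636/81 kN·m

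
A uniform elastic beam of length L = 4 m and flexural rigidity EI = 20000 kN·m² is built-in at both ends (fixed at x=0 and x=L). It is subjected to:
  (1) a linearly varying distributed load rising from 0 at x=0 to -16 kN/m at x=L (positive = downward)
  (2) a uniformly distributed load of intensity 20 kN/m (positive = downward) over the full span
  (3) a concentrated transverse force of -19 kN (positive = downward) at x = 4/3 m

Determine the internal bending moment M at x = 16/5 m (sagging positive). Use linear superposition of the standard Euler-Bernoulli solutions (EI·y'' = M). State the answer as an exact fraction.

M(16/5) = 316/1125 kN·m

Load 1 — triangular load w₀=-16 kN/m (0→w₀ over full span):
  M_1 = 3w₀Lx/20 - w₀L²/30 - w₀x³/(6L) = 3·(-16)·4·(16/5)/20 - (-16)·4²/30 - (-16)·(16/5)³/(6·4) = -128/375 kN·m
Load 2 — uniform load w=20 kN/m over full span:
  M_2 = wLx/2 - wL²/12 - wx²/2 = 20·4·(16/5)/2 - 20·4²/12 - 20·(16/5)²/2 = -16/15 kN·m
Load 3 — point force P=-19 kN at a=4/3 m (b=L-a=8/3):
  M_3 = Pa²(a+3b)(L-x)/L³ - Pa²b/L²  [x>a] = (-19)·(4/3)²·((4/3)+3·(8/3))·(4-(16/5))/4³ - (-19)·(4/3)²·(8/3)/4² = 76/45 kN·m
Superposition: M = Σ M_i = 316/1125 kN·m ≈ 0.280889 kN·m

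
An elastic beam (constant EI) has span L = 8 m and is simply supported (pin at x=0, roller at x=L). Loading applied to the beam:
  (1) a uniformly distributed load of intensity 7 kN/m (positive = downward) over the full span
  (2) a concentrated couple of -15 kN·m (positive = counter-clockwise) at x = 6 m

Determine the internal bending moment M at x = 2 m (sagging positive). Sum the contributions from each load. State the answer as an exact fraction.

M(2) = 153/4 kN·m

Load 1 — uniform load w=7 kN/m over full span:
  M_1 = wx(L-x)/2 = 7·2·(8-2)/2 = 42 kN·m
Load 2 — applied couple M₀=-15 kN·m at a=6 m (b=L-a=2):
  M_2 = M₀x/L  [x≤a] = (-15)·2/8 = -15/4 kN·m
Superposition: M = Σ M_i = 153/4 kN·m ≈ 38.250000 kN·m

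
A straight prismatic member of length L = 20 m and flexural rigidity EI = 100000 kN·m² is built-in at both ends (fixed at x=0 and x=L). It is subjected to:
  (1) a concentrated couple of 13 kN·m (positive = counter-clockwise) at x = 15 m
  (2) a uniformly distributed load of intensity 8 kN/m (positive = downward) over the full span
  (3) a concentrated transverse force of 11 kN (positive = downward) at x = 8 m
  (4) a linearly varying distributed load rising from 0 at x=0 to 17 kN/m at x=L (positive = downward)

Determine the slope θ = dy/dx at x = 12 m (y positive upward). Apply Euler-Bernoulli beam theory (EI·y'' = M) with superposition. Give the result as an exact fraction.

Load 1 — applied couple M₀=13 kN·m at a=15 m (b=L-a=5):
  θ_1 = (R_Ax²/2 - M_Ax)/EI  [x≤a] with R_A=117/160, M_A=65/16 = ((117/160)·12²/2 - (65/16)·12)/100000 = 39/1000000 rad
Load 2 — uniform load w=8 kN/m over full span:
  θ_2 = -wx(L-x)(L-2x)/(12EI) = -8·12·(20-12)·(20-2·12)/(12·100000) = 8/3125 rad
Load 3 — point force P=11 kN at a=8 m (b=L-a=12):
  θ_3 = Pa²(L-x)(2bL-(3b+a)(L-x))/(2L³EI)  [x>a] = 11·8²·(20-12)·(2·12·20-(3·12+8)·(20-12))/(2·20³·100000) = 176/390625 rad
Load 4 — triangular load w₀=17 kN/m (0→w₀ over full span):
  θ_4 = -w₀(2x(L-x)(L-2x)(x+2L)+x²(L-x)²)/(120LEI) = -17·(2·12·(20-12)·(20-2·12)·(12+2·20)+12²·(20-12)²)/(120·20·100000) = 34/15625 rad
Superposition: θ = Σ θ_i = 130639/25000000 rad ≈ 0.005226 rad

θ(12) = 130639/25000000 rad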